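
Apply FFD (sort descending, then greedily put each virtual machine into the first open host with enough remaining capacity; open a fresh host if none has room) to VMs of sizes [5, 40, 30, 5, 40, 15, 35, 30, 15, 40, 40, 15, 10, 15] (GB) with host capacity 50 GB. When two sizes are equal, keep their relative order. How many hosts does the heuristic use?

Sorted descending: 40, 40, 40, 40, 35, 30, 30, 15, 15, 15, 15, 10, 5, 5.
  40 → host 1 (new)  [load 40/50]
  40 → host 2 (new)  [load 40/50]
  40 → host 3 (new)  [load 40/50]
  40 → host 4 (new)  [load 40/50]
  35 → host 5 (new)  [load 35/50]
  30 → host 6 (new)  [load 30/50]
  30 → host 7 (new)  [load 30/50]
  15 → host 5  [load 50/50]
  15 → host 6  [load 45/50]
  15 → host 7  [load 45/50]
  15 → host 8 (new)  [load 15/50]
  10 → host 1  [load 50/50]
  5 → host 2  [load 45/50]
  5 → host 2  [load 50/50]
8 hosts opened.

8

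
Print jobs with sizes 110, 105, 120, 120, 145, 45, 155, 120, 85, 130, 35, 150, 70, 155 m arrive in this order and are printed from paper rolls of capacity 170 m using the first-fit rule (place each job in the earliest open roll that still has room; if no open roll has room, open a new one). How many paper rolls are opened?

  110 → roll 1 (new)  [load 110/170]
  105 → roll 2 (new)  [load 105/170]
  120 → roll 3 (new)  [load 120/170]
  120 → roll 4 (new)  [load 120/170]
  145 → roll 5 (new)  [load 145/170]
  45 → roll 1  [load 155/170]
  155 → roll 6 (new)  [load 155/170]
  120 → roll 7 (new)  [load 120/170]
  85 → roll 8 (new)  [load 85/170]
  130 → roll 9 (new)  [load 130/170]
  35 → roll 2  [load 140/170]
  150 → roll 10 (new)  [load 150/170]
  70 → roll 8  [load 155/170]
  155 → roll 11 (new)  [load 155/170]
11 paper rolls opened.

11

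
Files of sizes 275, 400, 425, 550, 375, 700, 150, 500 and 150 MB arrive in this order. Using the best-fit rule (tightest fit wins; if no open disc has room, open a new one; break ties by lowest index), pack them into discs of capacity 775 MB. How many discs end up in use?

6

  275 → disc 1 (new)  [load 275/775]
  400 → disc 1  [load 675/775]
  425 → disc 2 (new)  [load 425/775]
  550 → disc 3 (new)  [load 550/775]
  375 → disc 4 (new)  [load 375/775]
  700 → disc 5 (new)  [load 700/775]
  150 → disc 3  [load 700/775]
  500 → disc 6 (new)  [load 500/775]
  150 → disc 6  [load 650/775]
6 discs opened.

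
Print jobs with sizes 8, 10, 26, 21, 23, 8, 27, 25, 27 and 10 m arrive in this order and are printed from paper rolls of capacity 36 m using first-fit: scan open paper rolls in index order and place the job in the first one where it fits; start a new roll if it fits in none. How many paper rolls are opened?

  8 → roll 1 (new)  [load 8/36]
  10 → roll 1  [load 18/36]
  26 → roll 2 (new)  [load 26/36]
  21 → roll 3 (new)  [load 21/36]
  23 → roll 4 (new)  [load 23/36]
  8 → roll 1  [load 26/36]
  27 → roll 5 (new)  [load 27/36]
  25 → roll 6 (new)  [load 25/36]
  27 → roll 7 (new)  [load 27/36]
  10 → roll 1  [load 36/36]
7 paper rolls opened.

7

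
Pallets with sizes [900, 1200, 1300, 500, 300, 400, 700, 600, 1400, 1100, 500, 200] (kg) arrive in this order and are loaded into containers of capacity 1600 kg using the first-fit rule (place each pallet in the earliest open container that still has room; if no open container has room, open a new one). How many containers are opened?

  900 → container 1 (new)  [load 900/1600]
  1200 → container 2 (new)  [load 1200/1600]
  1300 → container 3 (new)  [load 1300/1600]
  500 → container 1  [load 1400/1600]
  300 → container 2  [load 1500/1600]
  400 → container 4 (new)  [load 400/1600]
  700 → container 4  [load 1100/1600]
  600 → container 5 (new)  [load 600/1600]
  1400 → container 6 (new)  [load 1400/1600]
  1100 → container 7 (new)  [load 1100/1600]
  500 → container 4  [load 1600/1600]
  200 → container 1  [load 1600/1600]
7 containers opened.

7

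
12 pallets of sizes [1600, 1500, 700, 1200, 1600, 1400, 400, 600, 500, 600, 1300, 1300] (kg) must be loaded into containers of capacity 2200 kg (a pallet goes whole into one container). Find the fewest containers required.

Total = 1600 + 1600 + 1500 + 1400 + 1300 + 1300 + 1200 + 700 + 600 + 600 + 500 + 400 = 12700 kg.
Lower bound: ⌈12700/2200⌉ = 6 containers.
Also, 7 pallets each exceed 1100 kg, and no two of those can share a container, so at least 7 containers are needed.
A packing using 7 containers:
  container 1: 1600 + 600 = 2200
  container 2: 1600 + 600 = 2200
  container 3: 1500 + 700 = 2200
  container 4: 1400 + 500 = 1900
  container 5: 1300 + 400 = 1700
  container 6: 1300 = 1300
  container 7: 1200 = 1200
This matches the lower bound, so 7 is optimal.

7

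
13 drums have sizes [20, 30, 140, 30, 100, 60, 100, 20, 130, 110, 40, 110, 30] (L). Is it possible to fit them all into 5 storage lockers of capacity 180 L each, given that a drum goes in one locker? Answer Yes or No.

Total = 920 L; ⌈920/180⌉ = 6.
At least 6 storage lockers are required, but only 5 are allowed.

No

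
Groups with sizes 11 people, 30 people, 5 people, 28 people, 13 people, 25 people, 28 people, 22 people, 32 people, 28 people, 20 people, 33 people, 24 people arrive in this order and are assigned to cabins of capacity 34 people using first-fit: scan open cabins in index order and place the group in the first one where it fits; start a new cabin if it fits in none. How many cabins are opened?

  11 → cabin 1 (new)  [load 11/34]
  30 → cabin 2 (new)  [load 30/34]
  5 → cabin 1  [load 16/34]
  28 → cabin 3 (new)  [load 28/34]
  13 → cabin 1  [load 29/34]
  25 → cabin 4 (new)  [load 25/34]
  28 → cabin 5 (new)  [load 28/34]
  22 → cabin 6 (new)  [load 22/34]
  32 → cabin 7 (new)  [load 32/34]
  28 → cabin 8 (new)  [load 28/34]
  20 → cabin 9 (new)  [load 20/34]
  33 → cabin 10 (new)  [load 33/34]
  24 → cabin 11 (new)  [load 24/34]
11 cabins opened.

11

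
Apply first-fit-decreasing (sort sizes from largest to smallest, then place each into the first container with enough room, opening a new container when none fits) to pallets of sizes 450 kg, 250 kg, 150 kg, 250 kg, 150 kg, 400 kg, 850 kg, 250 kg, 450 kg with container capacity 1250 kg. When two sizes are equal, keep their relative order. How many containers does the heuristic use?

3

Sorted descending: 850, 450, 450, 400, 250, 250, 250, 150, 150.
  850 → container 1 (new)  [load 850/1250]
  450 → container 2 (new)  [load 450/1250]
  450 → container 2  [load 900/1250]
  400 → container 1  [load 1250/1250]
  250 → container 2  [load 1150/1250]
  250 → container 3 (new)  [load 250/1250]
  250 → container 3  [load 500/1250]
  150 → container 3  [load 650/1250]
  150 → container 3  [load 800/1250]
3 containers opened.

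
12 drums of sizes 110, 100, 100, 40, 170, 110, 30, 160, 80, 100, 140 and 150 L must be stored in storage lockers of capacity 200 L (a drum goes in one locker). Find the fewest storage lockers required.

Total = 170 + 160 + 150 + 140 + 110 + 110 + 100 + 100 + 100 + 80 + 40 + 30 = 1290 L.
Lower bound: ⌈1290/200⌉ = 7 storage lockers.
A packing using 8 storage lockers:
  locker 1: 170 + 30 = 200
  locker 2: 160 + 40 = 200
  locker 3: 150 = 150
  locker 4: 140 = 140
  locker 5: 110 + 80 = 190
  locker 6: 110 = 110
  locker 7: 100 + 100 = 200
  locker 8: 100 = 100
No arrangement into 7 storage lockers stays within capacity, so 8 is optimal.

8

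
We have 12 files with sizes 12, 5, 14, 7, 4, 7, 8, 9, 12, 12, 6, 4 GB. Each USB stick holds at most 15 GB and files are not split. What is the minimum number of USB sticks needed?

Total = 14 + 12 + 12 + 12 + 9 + 8 + 7 + 7 + 6 + 5 + 4 + 4 = 100 GB.
Lower bound: ⌈100/15⌉ = 7 USB sticks.
A packing using 8 USB sticks:
  USB stick 1: 14 = 14
  USB stick 2: 12 = 12
  USB stick 3: 12 = 12
  USB stick 4: 12 = 12
  USB stick 5: 9 + 6 = 15
  USB stick 6: 8 + 7 = 15
  USB stick 7: 7 + 5 = 12
  USB stick 8: 4 + 4 = 8
No arrangement into 7 USB sticks stays within capacity, so 8 is optimal.

8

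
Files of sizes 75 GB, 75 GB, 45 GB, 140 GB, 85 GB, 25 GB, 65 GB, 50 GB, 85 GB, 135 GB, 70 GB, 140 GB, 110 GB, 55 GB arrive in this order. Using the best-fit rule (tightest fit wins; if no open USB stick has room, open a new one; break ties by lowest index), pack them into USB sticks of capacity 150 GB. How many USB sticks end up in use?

9

  75 → USB stick 1 (new)  [load 75/150]
  75 → USB stick 1  [load 150/150]
  45 → USB stick 2 (new)  [load 45/150]
  140 → USB stick 3 (new)  [load 140/150]
  85 → USB stick 2  [load 130/150]
  25 → USB stick 4 (new)  [load 25/150]
  65 → USB stick 4  [load 90/150]
  50 → USB stick 4  [load 140/150]
  85 → USB stick 5 (new)  [load 85/150]
  135 → USB stick 6 (new)  [load 135/150]
  70 → USB stick 7 (new)  [load 70/150]
  140 → USB stick 8 (new)  [load 140/150]
  110 → USB stick 9 (new)  [load 110/150]
  55 → USB stick 5  [load 140/150]
9 USB sticks opened.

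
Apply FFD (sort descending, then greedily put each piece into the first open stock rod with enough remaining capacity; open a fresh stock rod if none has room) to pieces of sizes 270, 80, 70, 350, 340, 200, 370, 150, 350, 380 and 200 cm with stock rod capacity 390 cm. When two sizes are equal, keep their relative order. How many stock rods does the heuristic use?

8

Sorted descending: 380, 370, 350, 350, 340, 270, 200, 200, 150, 80, 70.
  380 → stock rod 1 (new)  [load 380/390]
  370 → stock rod 2 (new)  [load 370/390]
  350 → stock rod 3 (new)  [load 350/390]
  350 → stock rod 4 (new)  [load 350/390]
  340 → stock rod 5 (new)  [load 340/390]
  270 → stock rod 6 (new)  [load 270/390]
  200 → stock rod 7 (new)  [load 200/390]
  200 → stock rod 8 (new)  [load 200/390]
  150 → stock rod 7  [load 350/390]
  80 → stock rod 6  [load 350/390]
  70 → stock rod 8  [load 270/390]
8 stock rods opened.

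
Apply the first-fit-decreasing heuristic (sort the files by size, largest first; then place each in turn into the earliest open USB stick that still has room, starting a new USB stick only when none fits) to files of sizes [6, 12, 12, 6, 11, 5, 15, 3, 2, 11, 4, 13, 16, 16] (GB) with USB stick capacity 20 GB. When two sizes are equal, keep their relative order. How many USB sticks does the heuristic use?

Sorted descending: 16, 16, 15, 13, 12, 12, 11, 11, 6, 6, 5, 4, 3, 2.
  16 → USB stick 1 (new)  [load 16/20]
  16 → USB stick 2 (new)  [load 16/20]
  15 → USB stick 3 (new)  [load 15/20]
  13 → USB stick 4 (new)  [load 13/20]
  12 → USB stick 5 (new)  [load 12/20]
  12 → USB stick 6 (new)  [load 12/20]
  11 → USB stick 7 (new)  [load 11/20]
  11 → USB stick 8 (new)  [load 11/20]
  6 → USB stick 4  [load 19/20]
  6 → USB stick 5  [load 18/20]
  5 → USB stick 3  [load 20/20]
  4 → USB stick 1  [load 20/20]
  3 → USB stick 2  [load 19/20]
  2 → USB stick 5  [load 20/20]
8 USB sticks opened.

8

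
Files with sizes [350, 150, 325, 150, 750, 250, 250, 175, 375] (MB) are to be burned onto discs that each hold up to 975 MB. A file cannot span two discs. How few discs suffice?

Total = 750 + 375 + 350 + 325 + 250 + 250 + 175 + 150 + 150 = 2775 MB.
Lower bound: ⌈2775/975⌉ = 3 discs.
A packing using 3 discs:
  disc 1: 750 + 175 = 925
  disc 2: 375 + 350 + 250 = 975
  disc 3: 325 + 250 + 150 + 150 = 875
This matches the lower bound, so 3 is optimal.

3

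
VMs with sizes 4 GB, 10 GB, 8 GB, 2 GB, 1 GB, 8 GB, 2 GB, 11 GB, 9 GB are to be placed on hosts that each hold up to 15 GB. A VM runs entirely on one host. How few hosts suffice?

5

Total = 11 + 10 + 9 + 8 + 8 + 4 + 2 + 2 + 1 = 55 GB.
Lower bound: ⌈55/15⌉ = 4 hosts.
Also, 5 VMs each exceed 15/2 GB, and no two of those can share a host, so at least 5 hosts are needed.
A packing using 5 hosts:
  host 1: 11 + 4 = 15
  host 2: 10 + 2 + 2 + 1 = 15
  host 3: 9 = 9
  host 4: 8 = 8
  host 5: 8 = 8
This matches the lower bound, so 5 is optimal.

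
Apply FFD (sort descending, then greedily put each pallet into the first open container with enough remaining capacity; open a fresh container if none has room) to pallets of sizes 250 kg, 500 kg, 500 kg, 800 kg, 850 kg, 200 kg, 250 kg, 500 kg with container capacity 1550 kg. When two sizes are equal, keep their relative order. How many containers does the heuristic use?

3

Sorted descending: 850, 800, 500, 500, 500, 250, 250, 200.
  850 → container 1 (new)  [load 850/1550]
  800 → container 2 (new)  [load 800/1550]
  500 → container 1  [load 1350/1550]
  500 → container 2  [load 1300/1550]
  500 → container 3 (new)  [load 500/1550]
  250 → container 2  [load 1550/1550]
  250 → container 3  [load 750/1550]
  200 → container 1  [load 1550/1550]
3 containers opened.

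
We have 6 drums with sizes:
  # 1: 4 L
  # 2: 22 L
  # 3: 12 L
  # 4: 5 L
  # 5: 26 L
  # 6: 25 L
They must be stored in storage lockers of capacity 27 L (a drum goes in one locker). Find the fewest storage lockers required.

Total = 26 + 25 + 22 + 12 + 5 + 4 = 94 L.
Lower bound: ⌈94/27⌉ = 4 storage lockers.
A packing using 4 storage lockers:
  locker 1: 26 = 26
  locker 2: 25 = 25
  locker 3: 22 + 5 = 27
  locker 4: 12 + 4 = 16
This matches the lower bound, so 4 is optimal.

4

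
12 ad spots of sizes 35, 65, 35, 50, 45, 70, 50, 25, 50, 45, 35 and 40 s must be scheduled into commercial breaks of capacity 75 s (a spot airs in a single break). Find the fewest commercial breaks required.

9

Total = 70 + 65 + 50 + 50 + 50 + 45 + 45 + 40 + 35 + 35 + 35 + 25 = 545 s.
Lower bound: ⌈545/75⌉ = 8 commercial breaks.
A packing using 9 commercial breaks:
  break 1: 70 = 70
  break 2: 65 = 65
  break 3: 50 + 25 = 75
  break 4: 50 = 50
  break 5: 50 = 50
  break 6: 45 = 45
  break 7: 45 = 45
  break 8: 40 + 35 = 75
  break 9: 35 + 35 = 70
No arrangement into 8 commercial breaks stays within capacity, so 9 is optimal.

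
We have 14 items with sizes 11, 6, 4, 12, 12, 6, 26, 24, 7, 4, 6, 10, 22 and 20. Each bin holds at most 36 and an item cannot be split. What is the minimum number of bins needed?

5

Total = 26 + 24 + 22 + 20 + 12 + 12 + 11 + 10 + 7 + 6 + 6 + 6 + 4 + 4 = 170.
Lower bound: ⌈170/36⌉ = 5 bins.
A packing using 5 bins:
  bin 1: 26 + 10 = 36
  bin 2: 24 + 12 = 36
  bin 3: 22 + 12 = 34
  bin 4: 20 + 11 + 4 = 35
  bin 5: 7 + 6 + 6 + 6 + 4 = 29
This matches the lower bound, so 5 is optimal.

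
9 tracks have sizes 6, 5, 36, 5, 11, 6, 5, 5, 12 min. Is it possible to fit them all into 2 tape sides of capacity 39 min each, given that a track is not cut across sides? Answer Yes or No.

No

Total = 91 min; ⌈91/39⌉ = 3.
At least 3 tape sides are required, but only 2 are allowed.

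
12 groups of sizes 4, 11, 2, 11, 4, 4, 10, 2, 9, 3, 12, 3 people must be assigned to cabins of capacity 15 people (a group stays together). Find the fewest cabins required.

5

Total = 12 + 11 + 11 + 10 + 9 + 4 + 4 + 4 + 3 + 3 + 2 + 2 = 75 people.
Lower bound: ⌈75/15⌉ = 5 cabins.
A packing using 5 cabins:
  cabin 1: 12 + 3 = 15
  cabin 2: 11 + 4 = 15
  cabin 3: 11 + 4 = 15
  cabin 4: 10 + 3 + 2 = 15
  cabin 5: 9 + 4 + 2 = 15
This matches the lower bound, so 5 is optimal.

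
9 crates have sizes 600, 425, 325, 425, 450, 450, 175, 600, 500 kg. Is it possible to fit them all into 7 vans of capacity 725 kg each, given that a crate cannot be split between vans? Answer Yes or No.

No

Total = 3950 kg; ⌈3950/725⌉ = 6.
7 crates each exceed half the capacity and cannot share a van, forcing at least 7 vans.
The bound of 7 does not rule out 7, but exhaustive search shows no assignment into 7 vans of capacity 725 kg exists — the minimum is 8.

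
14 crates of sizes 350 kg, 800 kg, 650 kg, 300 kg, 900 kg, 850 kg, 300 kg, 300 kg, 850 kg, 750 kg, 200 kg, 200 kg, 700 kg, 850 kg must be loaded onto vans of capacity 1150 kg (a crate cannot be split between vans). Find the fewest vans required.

Total = 900 + 850 + 850 + 850 + 800 + 750 + 700 + 650 + 350 + 300 + 300 + 300 + 200 + 200 = 8000 kg.
Lower bound: ⌈8000/1150⌉ = 7 vans.
Also, 8 crates each exceed 575 kg, and no two of those can share a van, so at least 8 vans are needed.
A packing using 8 vans:
  van 1: 900 + 200 = 1100
  van 2: 850 + 300 = 1150
  van 3: 850 + 300 = 1150
  van 4: 850 + 300 = 1150
  van 5: 800 + 350 = 1150
  van 6: 750 + 200 = 950
  van 7: 700 = 700
  van 8: 650 = 650
This matches the lower bound, so 8 is optimal.

8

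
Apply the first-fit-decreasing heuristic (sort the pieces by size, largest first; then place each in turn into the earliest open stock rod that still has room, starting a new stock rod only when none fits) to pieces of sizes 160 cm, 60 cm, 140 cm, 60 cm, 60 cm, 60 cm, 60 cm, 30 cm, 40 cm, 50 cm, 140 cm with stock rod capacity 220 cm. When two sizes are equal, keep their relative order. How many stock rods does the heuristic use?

5

Sorted descending: 160, 140, 140, 60, 60, 60, 60, 60, 50, 40, 30.
  160 → stock rod 1 (new)  [load 160/220]
  140 → stock rod 2 (new)  [load 140/220]
  140 → stock rod 3 (new)  [load 140/220]
  60 → stock rod 1  [load 220/220]
  60 → stock rod 2  [load 200/220]
  60 → stock rod 3  [load 200/220]
  60 → stock rod 4 (new)  [load 60/220]
  60 → stock rod 4  [load 120/220]
  50 → stock rod 4  [load 170/220]
  40 → stock rod 4  [load 210/220]
  30 → stock rod 5 (new)  [load 30/220]
5 stock rods opened.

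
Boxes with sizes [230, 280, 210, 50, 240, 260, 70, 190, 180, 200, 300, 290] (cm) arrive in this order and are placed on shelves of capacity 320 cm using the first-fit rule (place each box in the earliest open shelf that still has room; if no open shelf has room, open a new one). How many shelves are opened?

10

  230 → shelf 1 (new)  [load 230/320]
  280 → shelf 2 (new)  [load 280/320]
  210 → shelf 3 (new)  [load 210/320]
  50 → shelf 1  [load 280/320]
  240 → shelf 4 (new)  [load 240/320]
  260 → shelf 5 (new)  [load 260/320]
  70 → shelf 3  [load 280/320]
  190 → shelf 6 (new)  [load 190/320]
  180 → shelf 7 (new)  [load 180/320]
  200 → shelf 8 (new)  [load 200/320]
  300 → shelf 9 (new)  [load 300/320]
  290 → shelf 10 (new)  [load 290/320]
10 shelves opened.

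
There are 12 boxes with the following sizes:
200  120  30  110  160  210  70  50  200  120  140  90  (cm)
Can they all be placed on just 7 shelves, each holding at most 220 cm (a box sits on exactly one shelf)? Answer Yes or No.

No

Total = 1500 cm; ⌈1500/220⌉ = 7.
The bound of 7 does not rule out 7, but exhaustive search shows no assignment into 7 shelves of capacity 220 cm exists — the minimum is 8.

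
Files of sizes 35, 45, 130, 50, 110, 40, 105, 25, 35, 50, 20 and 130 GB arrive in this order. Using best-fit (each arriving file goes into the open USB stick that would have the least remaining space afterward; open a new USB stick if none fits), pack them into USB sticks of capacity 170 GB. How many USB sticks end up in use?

  35 → USB stick 1 (new)  [load 35/170]
  45 → USB stick 1  [load 80/170]
  130 → USB stick 2 (new)  [load 130/170]
  50 → USB stick 1  [load 130/170]
  110 → USB stick 3 (new)  [load 110/170]
  40 → USB stick 1  [load 170/170]
  105 → USB stick 4 (new)  [load 105/170]
  25 → USB stick 2  [load 155/170]
  35 → USB stick 3  [load 145/170]
  50 → USB stick 4  [load 155/170]
  20 → USB stick 3  [load 165/170]
  130 → USB stick 5 (new)  [load 130/170]
5 USB sticks opened.

5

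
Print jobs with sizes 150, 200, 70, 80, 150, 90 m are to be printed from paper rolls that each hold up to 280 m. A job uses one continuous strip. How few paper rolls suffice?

Total = 200 + 150 + 150 + 90 + 80 + 70 = 740 m.
Lower bound: ⌈740/280⌉ = 3 paper rolls.
A packing using 3 paper rolls:
  roll 1: 200 + 80 = 280
  roll 2: 150 + 90 = 240
  roll 3: 150 + 70 = 220
This matches the lower bound, so 3 is optimal.

3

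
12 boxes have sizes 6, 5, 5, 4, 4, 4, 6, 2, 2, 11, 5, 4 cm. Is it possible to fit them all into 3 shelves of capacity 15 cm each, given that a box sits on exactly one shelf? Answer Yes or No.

Total = 58 cm; ⌈58/15⌉ = 4.
At least 4 shelves are required, but only 3 are allowed.

No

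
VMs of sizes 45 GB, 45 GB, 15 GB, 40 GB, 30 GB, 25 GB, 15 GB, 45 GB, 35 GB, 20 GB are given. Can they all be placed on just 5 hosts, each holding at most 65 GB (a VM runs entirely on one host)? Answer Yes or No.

Yes

A valid assignment using 5 hosts:
  host 1: 45 + 20 = 65
  host 2: 45 + 15 = 60
  host 3: 45 + 15 = 60
  host 4: 40 + 25 = 65
  host 5: 35 + 30 = 65
Every load is within 65 GB, so 5 hosts suffice.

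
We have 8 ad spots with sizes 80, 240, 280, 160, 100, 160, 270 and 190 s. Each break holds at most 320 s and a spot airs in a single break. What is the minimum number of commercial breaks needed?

5

Total = 280 + 270 + 240 + 190 + 160 + 160 + 100 + 80 = 1480 s.
Lower bound: ⌈1480/320⌉ = 5 commercial breaks.
A packing using 5 commercial breaks:
  break 1: 280 = 280
  break 2: 270 = 270
  break 3: 240 + 80 = 320
  break 4: 190 + 100 = 290
  break 5: 160 + 160 = 320
This matches the lower bound, so 5 is optimal.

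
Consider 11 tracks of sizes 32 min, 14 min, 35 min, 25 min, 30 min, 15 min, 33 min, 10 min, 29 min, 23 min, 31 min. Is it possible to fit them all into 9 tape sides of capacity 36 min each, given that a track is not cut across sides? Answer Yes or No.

A valid assignment using 9 tape sides:
  side 1: 35 = 35
  side 2: 33 = 33
  side 3: 32 = 32
  side 4: 31 = 31
  side 5: 30 = 30
  side 6: 29 = 29
  side 7: 25 + 10 = 35
  side 8: 23 = 23
  side 9: 15 + 14 = 29
Every load is within 36 min, so 9 tape sides suffice.

Yes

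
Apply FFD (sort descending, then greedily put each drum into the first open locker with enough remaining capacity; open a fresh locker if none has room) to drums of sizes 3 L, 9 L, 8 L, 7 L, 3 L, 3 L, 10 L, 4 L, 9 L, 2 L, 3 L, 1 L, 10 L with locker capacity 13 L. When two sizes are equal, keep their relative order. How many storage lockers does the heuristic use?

Sorted descending: 10, 10, 9, 9, 8, 7, 4, 3, 3, 3, 3, 2, 1.
  10 → locker 1 (new)  [load 10/13]
  10 → locker 2 (new)  [load 10/13]
  9 → locker 3 (new)  [load 9/13]
  9 → locker 4 (new)  [load 9/13]
  8 → locker 5 (new)  [load 8/13]
  7 → locker 6 (new)  [load 7/13]
  4 → locker 3  [load 13/13]
  3 → locker 1  [load 13/13]
  3 → locker 2  [load 13/13]
  3 → locker 4  [load 12/13]
  3 → locker 5  [load 11/13]
  2 → locker 5  [load 13/13]
  1 → locker 4  [load 13/13]
6 storage lockers opened.

6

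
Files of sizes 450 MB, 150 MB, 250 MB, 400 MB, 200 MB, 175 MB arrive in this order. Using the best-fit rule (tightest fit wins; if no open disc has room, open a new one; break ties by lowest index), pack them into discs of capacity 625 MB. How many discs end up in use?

  450 → disc 1 (new)  [load 450/625]
  150 → disc 1  [load 600/625]
  250 → disc 2 (new)  [load 250/625]
  400 → disc 3 (new)  [load 400/625]
  200 → disc 3  [load 600/625]
  175 → disc 2  [load 425/625]
3 discs opened.

3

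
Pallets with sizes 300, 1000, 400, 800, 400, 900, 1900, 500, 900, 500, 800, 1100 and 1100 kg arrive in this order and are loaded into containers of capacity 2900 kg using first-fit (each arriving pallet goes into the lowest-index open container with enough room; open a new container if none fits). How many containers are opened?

  300 → container 1 (new)  [load 300/2900]
  1000 → container 1  [load 1300/2900]
  400 → container 1  [load 1700/2900]
  800 → container 1  [load 2500/2900]
  400 → container 1  [load 2900/2900]
  900 → container 2 (new)  [load 900/2900]
  1900 → container 2  [load 2800/2900]
  500 → container 3 (new)  [load 500/2900]
  900 → container 3  [load 1400/2900]
  500 → container 3  [load 1900/2900]
  800 → container 3  [load 2700/2900]
  1100 → container 4 (new)  [load 1100/2900]
  1100 → container 4  [load 2200/2900]
4 containers opened.

4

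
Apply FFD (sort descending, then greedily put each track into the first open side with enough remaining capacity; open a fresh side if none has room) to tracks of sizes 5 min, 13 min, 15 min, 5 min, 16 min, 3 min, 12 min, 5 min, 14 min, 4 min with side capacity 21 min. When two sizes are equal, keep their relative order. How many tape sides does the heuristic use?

Sorted descending: 16, 15, 14, 13, 12, 5, 5, 5, 4, 3.
  16 → side 1 (new)  [load 16/21]
  15 → side 2 (new)  [load 15/21]
  14 → side 3 (new)  [load 14/21]
  13 → side 4 (new)  [load 13/21]
  12 → side 5 (new)  [load 12/21]
  5 → side 1  [load 21/21]
  5 → side 2  [load 20/21]
  5 → side 3  [load 19/21]
  4 → side 4  [load 17/21]
  3 → side 4  [load 20/21]
5 tape sides opened.

5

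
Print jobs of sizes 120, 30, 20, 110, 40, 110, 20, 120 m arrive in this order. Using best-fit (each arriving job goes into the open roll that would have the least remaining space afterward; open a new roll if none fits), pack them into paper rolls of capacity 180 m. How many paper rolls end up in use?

4

  120 → roll 1 (new)  [load 120/180]
  30 → roll 1  [load 150/180]
  20 → roll 1  [load 170/180]
  110 → roll 2 (new)  [load 110/180]
  40 → roll 2  [load 150/180]
  110 → roll 3 (new)  [load 110/180]
  20 → roll 2  [load 170/180]
  120 → roll 4 (new)  [load 120/180]
4 paper rolls opened.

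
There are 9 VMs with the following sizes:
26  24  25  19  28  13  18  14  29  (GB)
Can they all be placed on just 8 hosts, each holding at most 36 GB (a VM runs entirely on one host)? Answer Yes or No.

Yes

A valid assignment using 7 hosts:
  host 1: 29 = 29
  host 2: 28 = 28
  host 3: 26 = 26
  host 4: 25 = 25
  host 5: 24 = 24
  host 6: 19 + 14 = 33
  host 7: 18 + 13 = 31
That uses only 7 ≤ 8, so 8 hosts are enough.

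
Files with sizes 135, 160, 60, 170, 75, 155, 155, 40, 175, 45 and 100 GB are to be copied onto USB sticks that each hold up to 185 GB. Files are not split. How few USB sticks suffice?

Total = 175 + 170 + 160 + 155 + 155 + 135 + 100 + 75 + 60 + 45 + 40 = 1270 GB.
Lower bound: ⌈1270/185⌉ = 7 USB sticks.
A packing using 8 USB sticks:
  USB stick 1: 175 = 175
  USB stick 2: 170 = 170
  USB stick 3: 160 = 160
  USB stick 4: 155 = 155
  USB stick 5: 155 = 155
  USB stick 6: 135 + 45 = 180
  USB stick 7: 100 + 75 = 175
  USB stick 8: 60 + 40 = 100
No arrangement into 7 USB sticks stays within capacity, so 8 is optimal.

8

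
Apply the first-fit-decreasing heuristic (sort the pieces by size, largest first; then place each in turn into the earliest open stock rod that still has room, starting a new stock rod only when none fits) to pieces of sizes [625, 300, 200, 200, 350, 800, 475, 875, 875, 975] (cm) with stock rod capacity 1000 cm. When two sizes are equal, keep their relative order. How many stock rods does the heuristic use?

Sorted descending: 975, 875, 875, 800, 625, 475, 350, 300, 200, 200.
  975 → stock rod 1 (new)  [load 975/1000]
  875 → stock rod 2 (new)  [load 875/1000]
  875 → stock rod 3 (new)  [load 875/1000]
  800 → stock rod 4 (new)  [load 800/1000]
  625 → stock rod 5 (new)  [load 625/1000]
  475 → stock rod 6 (new)  [load 475/1000]
  350 → stock rod 5  [load 975/1000]
  300 → stock rod 6  [load 775/1000]
  200 → stock rod 4  [load 1000/1000]
  200 → stock rod 6  [load 975/1000]
6 stock rods opened.

6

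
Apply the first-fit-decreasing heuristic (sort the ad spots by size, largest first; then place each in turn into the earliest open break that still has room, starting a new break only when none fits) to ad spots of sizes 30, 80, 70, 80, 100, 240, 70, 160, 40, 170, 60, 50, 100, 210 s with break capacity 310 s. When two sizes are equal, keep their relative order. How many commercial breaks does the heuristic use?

Sorted descending: 240, 210, 170, 160, 100, 100, 80, 80, 70, 70, 60, 50, 40, 30.
  240 → break 1 (new)  [load 240/310]
  210 → break 2 (new)  [load 210/310]
  170 → break 3 (new)  [load 170/310]
  160 → break 4 (new)  [load 160/310]
  100 → break 2  [load 310/310]
  100 → break 3  [load 270/310]
  80 → break 4  [load 240/310]
  80 → break 5 (new)  [load 80/310]
  70 → break 1  [load 310/310]
  70 → break 4  [load 310/310]
  60 → break 5  [load 140/310]
  50 → break 5  [load 190/310]
  40 → break 3  [load 310/310]
  30 → break 5  [load 220/310]
5 commercial breaks opened.

5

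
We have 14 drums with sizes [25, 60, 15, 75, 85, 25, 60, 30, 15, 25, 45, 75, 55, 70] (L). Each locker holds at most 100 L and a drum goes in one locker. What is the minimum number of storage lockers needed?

7

Total = 85 + 75 + 75 + 70 + 60 + 60 + 55 + 45 + 30 + 25 + 25 + 25 + 15 + 15 = 660 L.
Lower bound: ⌈660/100⌉ = 7 storage lockers.
A packing using 7 storage lockers:
  locker 1: 85 + 15 = 100
  locker 2: 75 + 25 = 100
  locker 3: 75 + 25 = 100
  locker 4: 70 + 30 = 100
  locker 5: 60 + 25 + 15 = 100
  locker 6: 60 = 60
  locker 7: 55 + 45 = 100
This matches the lower bound, so 7 is optimal.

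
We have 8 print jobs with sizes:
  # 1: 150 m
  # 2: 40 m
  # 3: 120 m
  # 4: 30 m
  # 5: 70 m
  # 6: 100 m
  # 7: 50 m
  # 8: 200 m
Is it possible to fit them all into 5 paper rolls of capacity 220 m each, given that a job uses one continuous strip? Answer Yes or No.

Yes

A valid assignment using 4 paper rolls:
  roll 1: 200 = 200
  roll 2: 150 + 70 = 220
  roll 3: 120 + 100 = 220
  roll 4: 50 + 40 + 30 = 120
That uses only 4 ≤ 5, so 5 paper rolls are enough.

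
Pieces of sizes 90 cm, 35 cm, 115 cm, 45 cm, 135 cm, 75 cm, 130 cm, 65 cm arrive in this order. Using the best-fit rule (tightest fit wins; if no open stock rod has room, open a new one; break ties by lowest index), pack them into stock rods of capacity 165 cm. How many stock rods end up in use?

5

  90 → stock rod 1 (new)  [load 90/165]
  35 → stock rod 1  [load 125/165]
  115 → stock rod 2 (new)  [load 115/165]
  45 → stock rod 2  [load 160/165]
  135 → stock rod 3 (new)  [load 135/165]
  75 → stock rod 4 (new)  [load 75/165]
  130 → stock rod 5 (new)  [load 130/165]
  65 → stock rod 4  [load 140/165]
5 stock rods opened.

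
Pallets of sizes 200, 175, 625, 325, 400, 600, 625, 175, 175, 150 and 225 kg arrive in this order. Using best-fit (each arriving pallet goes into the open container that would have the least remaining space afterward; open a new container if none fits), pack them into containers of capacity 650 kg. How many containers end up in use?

  200 → container 1 (new)  [load 200/650]
  175 → container 1  [load 375/650]
  625 → container 2 (new)  [load 625/650]
  325 → container 3 (new)  [load 325/650]
  400 → container 4 (new)  [load 400/650]
  600 → container 5 (new)  [load 600/650]
  625 → container 6 (new)  [load 625/650]
  175 → container 4  [load 575/650]
  175 → container 1  [load 550/650]
  150 → container 3  [load 475/650]
  225 → container 7 (new)  [load 225/650]
7 containers opened.

7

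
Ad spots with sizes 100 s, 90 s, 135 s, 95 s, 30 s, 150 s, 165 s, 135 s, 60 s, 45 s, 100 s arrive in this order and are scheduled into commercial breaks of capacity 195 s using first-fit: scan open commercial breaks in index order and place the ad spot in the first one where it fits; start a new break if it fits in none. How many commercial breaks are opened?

  100 → break 1 (new)  [load 100/195]
  90 → break 1  [load 190/195]
  135 → break 2 (new)  [load 135/195]
  95 → break 3 (new)  [load 95/195]
  30 → break 2  [load 165/195]
  150 → break 4 (new)  [load 150/195]
  165 → break 5 (new)  [load 165/195]
  135 → break 6 (new)  [load 135/195]
  60 → break 3  [load 155/195]
  45 → break 4  [load 195/195]
  100 → break 7 (new)  [load 100/195]
7 commercial breaks opened.

7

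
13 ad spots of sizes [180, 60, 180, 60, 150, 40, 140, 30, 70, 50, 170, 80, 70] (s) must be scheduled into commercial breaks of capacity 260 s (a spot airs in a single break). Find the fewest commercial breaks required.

5

Total = 180 + 180 + 170 + 150 + 140 + 80 + 70 + 70 + 60 + 60 + 50 + 40 + 30 = 1280 s.
Lower bound: ⌈1280/260⌉ = 5 commercial breaks.
A packing using 5 commercial breaks:
  break 1: 180 + 80 = 260
  break 2: 180 + 70 = 250
  break 3: 170 + 60 + 30 = 260
  break 4: 150 + 70 + 40 = 260
  break 5: 140 + 60 + 50 = 250
This matches the lower bound, so 5 is optimal.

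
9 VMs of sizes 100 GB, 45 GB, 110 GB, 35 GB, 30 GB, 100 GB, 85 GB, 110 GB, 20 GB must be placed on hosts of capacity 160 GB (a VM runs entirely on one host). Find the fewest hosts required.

Total = 110 + 110 + 100 + 100 + 85 + 45 + 35 + 30 + 20 = 635 GB.
Lower bound: ⌈635/160⌉ = 4 hosts.
Also, 5 VMs each exceed 80 GB, and no two of those can share a host, so at least 5 hosts are needed.
A packing using 5 hosts:
  host 1: 110 + 45 = 155
  host 2: 110 + 35 = 145
  host 3: 100 + 30 + 20 = 150
  host 4: 100 = 100
  host 5: 85 = 85
This matches the lower bound, so 5 is optimal.

5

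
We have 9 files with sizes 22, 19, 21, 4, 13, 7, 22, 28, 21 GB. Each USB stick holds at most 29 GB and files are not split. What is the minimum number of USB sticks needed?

7

Total = 28 + 22 + 22 + 21 + 21 + 19 + 13 + 7 + 4 = 157 GB.
Lower bound: ⌈157/29⌉ = 6 USB sticks.
A packing using 7 USB sticks:
  USB stick 1: 28 = 28
  USB stick 2: 22 + 7 = 29
  USB stick 3: 22 + 4 = 26
  USB stick 4: 21 = 21
  USB stick 5: 21 = 21
  USB stick 6: 19 = 19
  USB stick 7: 13 = 13
No arrangement into 6 USB sticks stays within capacity, so 7 is optimal.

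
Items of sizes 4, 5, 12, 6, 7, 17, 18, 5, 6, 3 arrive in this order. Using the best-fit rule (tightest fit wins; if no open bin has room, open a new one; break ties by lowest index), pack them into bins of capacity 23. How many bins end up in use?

  4 → bin 1 (new)  [load 4/23]
  5 → bin 1  [load 9/23]
  12 → bin 1  [load 21/23]
  6 → bin 2 (new)  [load 6/23]
  7 → bin 2  [load 13/23]
  17 → bin 3 (new)  [load 17/23]
  18 → bin 4 (new)  [load 18/23]
  5 → bin 4  [load 23/23]
  6 → bin 3  [load 23/23]
  3 → bin 2  [load 16/23]
4 bins opened.

4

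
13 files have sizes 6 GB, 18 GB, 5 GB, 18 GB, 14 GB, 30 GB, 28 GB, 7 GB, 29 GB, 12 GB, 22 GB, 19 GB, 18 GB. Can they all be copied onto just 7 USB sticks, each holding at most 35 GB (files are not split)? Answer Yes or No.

No

Total = 226 GB; ⌈226/35⌉ = 7.
8 files each exceed half the capacity and cannot share a USB stick, forcing at least 8 USB sticks.
At least 8 USB sticks are required, but only 7 are allowed.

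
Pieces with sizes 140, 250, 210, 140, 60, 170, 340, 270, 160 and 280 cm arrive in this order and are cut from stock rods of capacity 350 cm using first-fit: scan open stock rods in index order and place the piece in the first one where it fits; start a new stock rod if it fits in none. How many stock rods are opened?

7

  140 → stock rod 1 (new)  [load 140/350]
  250 → stock rod 2 (new)  [load 250/350]
  210 → stock rod 1  [load 350/350]
  140 → stock rod 3 (new)  [load 140/350]
  60 → stock rod 2  [load 310/350]
  170 → stock rod 3  [load 310/350]
  340 → stock rod 4 (new)  [load 340/350]
  270 → stock rod 5 (new)  [load 270/350]
  160 → stock rod 6 (new)  [load 160/350]
  280 → stock rod 7 (new)  [load 280/350]
7 stock rods opened.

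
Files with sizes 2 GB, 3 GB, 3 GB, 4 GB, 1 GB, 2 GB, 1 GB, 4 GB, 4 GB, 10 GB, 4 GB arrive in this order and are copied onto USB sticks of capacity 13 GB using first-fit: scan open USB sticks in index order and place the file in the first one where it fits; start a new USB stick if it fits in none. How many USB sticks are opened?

  2 → USB stick 1 (new)  [load 2/13]
  3 → USB stick 1  [load 5/13]
  3 → USB stick 1  [load 8/13]
  4 → USB stick 1  [load 12/13]
  1 → USB stick 1  [load 13/13]
  2 → USB stick 2 (new)  [load 2/13]
  1 → USB stick 2  [load 3/13]
  4 → USB stick 2  [load 7/13]
  4 → USB stick 2  [load 11/13]
  10 → USB stick 3 (new)  [load 10/13]
  4 → USB stick 4 (new)  [load 4/13]
4 USB sticks opened.

4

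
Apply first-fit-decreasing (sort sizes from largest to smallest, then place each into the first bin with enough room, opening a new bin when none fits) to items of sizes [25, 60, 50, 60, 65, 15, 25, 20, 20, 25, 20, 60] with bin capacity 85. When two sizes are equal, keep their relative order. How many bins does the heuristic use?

6

Sorted descending: 65, 60, 60, 60, 50, 25, 25, 25, 20, 20, 20, 15.
  65 → bin 1 (new)  [load 65/85]
  60 → bin 2 (new)  [load 60/85]
  60 → bin 3 (new)  [load 60/85]
  60 → bin 4 (new)  [load 60/85]
  50 → bin 5 (new)  [load 50/85]
  25 → bin 2  [load 85/85]
  25 → bin 3  [load 85/85]
  25 → bin 4  [load 85/85]
  20 → bin 1  [load 85/85]
  20 → bin 5  [load 70/85]
  20 → bin 6 (new)  [load 20/85]
  15 → bin 5  [load 85/85]
6 bins opened.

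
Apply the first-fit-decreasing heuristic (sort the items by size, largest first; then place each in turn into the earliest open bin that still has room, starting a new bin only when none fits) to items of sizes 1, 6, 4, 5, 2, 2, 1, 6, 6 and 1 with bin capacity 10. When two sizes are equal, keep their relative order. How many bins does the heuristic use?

4

Sorted descending: 6, 6, 6, 5, 4, 2, 2, 1, 1, 1.
  6 → bin 1 (new)  [load 6/10]
  6 → bin 2 (new)  [load 6/10]
  6 → bin 3 (new)  [load 6/10]
  5 → bin 4 (new)  [load 5/10]
  4 → bin 1  [load 10/10]
  2 → bin 2  [load 8/10]
  2 → bin 2  [load 10/10]
  1 → bin 3  [load 7/10]
  1 → bin 3  [load 8/10]
  1 → bin 3  [load 9/10]
4 bins opened.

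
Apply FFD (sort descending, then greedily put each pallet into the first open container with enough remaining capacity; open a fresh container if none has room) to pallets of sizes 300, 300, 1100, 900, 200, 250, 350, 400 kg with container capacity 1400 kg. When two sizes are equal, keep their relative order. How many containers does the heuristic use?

Sorted descending: 1100, 900, 400, 350, 300, 300, 250, 200.
  1100 → container 1 (new)  [load 1100/1400]
  900 → container 2 (new)  [load 900/1400]
  400 → container 2  [load 1300/1400]
  350 → container 3 (new)  [load 350/1400]
  300 → container 1  [load 1400/1400]
  300 → container 3  [load 650/1400]
  250 → container 3  [load 900/1400]
  200 → container 3  [load 1100/1400]
3 containers opened.

3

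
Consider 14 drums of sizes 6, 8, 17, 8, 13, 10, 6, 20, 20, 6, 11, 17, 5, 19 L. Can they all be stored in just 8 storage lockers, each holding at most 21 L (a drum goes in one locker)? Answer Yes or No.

Total = 166 L; ⌈166/21⌉ = 8.
The bound of 8 does not rule out 8, but exhaustive search shows no assignment into 8 storage lockers of capacity 21 L exists — the minimum is 9.

No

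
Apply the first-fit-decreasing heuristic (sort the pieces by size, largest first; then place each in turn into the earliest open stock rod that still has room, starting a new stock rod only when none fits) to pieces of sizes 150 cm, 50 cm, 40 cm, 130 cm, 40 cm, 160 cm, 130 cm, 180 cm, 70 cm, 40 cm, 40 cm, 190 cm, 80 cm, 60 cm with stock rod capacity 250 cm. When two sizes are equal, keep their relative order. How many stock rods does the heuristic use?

Sorted descending: 190, 180, 160, 150, 130, 130, 80, 70, 60, 50, 40, 40, 40, 40.
  190 → stock rod 1 (new)  [load 190/250]
  180 → stock rod 2 (new)  [load 180/250]
  160 → stock rod 3 (new)  [load 160/250]
  150 → stock rod 4 (new)  [load 150/250]
  130 → stock rod 5 (new)  [load 130/250]
  130 → stock rod 6 (new)  [load 130/250]
  80 → stock rod 3  [load 240/250]
  70 → stock rod 2  [load 250/250]
  60 → stock rod 1  [load 250/250]
  50 → stock rod 4  [load 200/250]
  40 → stock rod 4  [load 240/250]
  40 → stock rod 5  [load 170/250]
  40 → stock rod 5  [load 210/250]
  40 → stock rod 5  [load 250/250]
6 stock rods opened.

6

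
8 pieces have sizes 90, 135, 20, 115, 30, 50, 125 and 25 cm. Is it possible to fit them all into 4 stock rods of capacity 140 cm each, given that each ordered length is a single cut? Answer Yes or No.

No

Total = 590 cm; ⌈590/140⌉ = 5.
At least 5 stock rods are required, but only 4 are allowed.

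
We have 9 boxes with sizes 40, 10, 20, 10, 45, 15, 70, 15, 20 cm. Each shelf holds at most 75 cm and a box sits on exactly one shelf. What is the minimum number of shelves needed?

Total = 70 + 45 + 40 + 20 + 20 + 15 + 15 + 10 + 10 = 245 cm.
Lower bound: ⌈245/75⌉ = 4 shelves.
A packing using 4 shelves:
  shelf 1: 70 = 70
  shelf 2: 45 + 20 + 10 = 75
  shelf 3: 40 + 20 + 15 = 75
  shelf 4: 15 + 10 = 25
This matches the lower bound, so 4 is optimal.

4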